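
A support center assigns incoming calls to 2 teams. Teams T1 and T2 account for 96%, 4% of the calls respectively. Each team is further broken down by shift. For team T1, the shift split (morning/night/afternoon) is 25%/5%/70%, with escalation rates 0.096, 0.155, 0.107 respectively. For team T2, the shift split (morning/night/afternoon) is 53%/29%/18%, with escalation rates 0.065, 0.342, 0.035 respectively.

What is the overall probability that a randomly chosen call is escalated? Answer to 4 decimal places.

P(E) ≈ 0.1080

P(E|T1) = 0.25·0.096 + 0.05·0.155 + 0.7·0.107 = 0.024 + 0.00775 + 0.0749 = 0.10665
P(E|T2) = 0.53·0.065 + 0.29·0.342 + 0.18·0.035 = 0.03445 + 0.09918 + 0.0063 = 0.13993
Then overall,
P(E) = 0.96·0.10665 + 0.04·0.13993
      = 0.102384 + 0.0055972 = 0.1079812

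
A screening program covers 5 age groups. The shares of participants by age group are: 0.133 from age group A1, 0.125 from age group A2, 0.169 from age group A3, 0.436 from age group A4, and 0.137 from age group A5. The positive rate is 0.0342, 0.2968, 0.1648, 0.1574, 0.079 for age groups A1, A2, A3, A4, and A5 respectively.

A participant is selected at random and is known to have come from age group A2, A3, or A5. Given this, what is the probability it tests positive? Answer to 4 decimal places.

P(T|S) ≈ 0.1758

Let S = {A2, A3, A5}.
P(S) = 0.125 + 0.169 + 0.137 = 0.431.
P(T ∩ S) = 0.2968·0.125 + 0.1648·0.169 + 0.079·0.137 = 0.0371 + 0.0278512 + 0.010823 = 0.0757742.
P(T | S) = 0.0757742 / 0.431 = 0.175810…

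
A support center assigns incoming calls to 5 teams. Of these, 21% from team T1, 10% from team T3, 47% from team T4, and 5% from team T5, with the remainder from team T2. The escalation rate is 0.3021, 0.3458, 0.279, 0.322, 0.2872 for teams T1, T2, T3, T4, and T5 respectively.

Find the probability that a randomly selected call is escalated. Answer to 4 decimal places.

P(T2) = 1 − (0.21 + 0.1 + 0.47 + 0.05) = 0.17.
P(E) = P(E|T1)·P(T1) + P(E|T2)·P(T2) + P(E|T3)·P(T3) + P(E|T4)·P(T4) + P(E|T5)·P(T5)
      = 0.3021·0.21 + 0.3458·0.17 + 0.279·0.1 + 0.322·0.47 + 0.2872·0.05
      = 0.063441 + 0.058786 + 0.0279 + 0.15134 + 0.01436 = 0.315827

P(E) ≈ 0.3158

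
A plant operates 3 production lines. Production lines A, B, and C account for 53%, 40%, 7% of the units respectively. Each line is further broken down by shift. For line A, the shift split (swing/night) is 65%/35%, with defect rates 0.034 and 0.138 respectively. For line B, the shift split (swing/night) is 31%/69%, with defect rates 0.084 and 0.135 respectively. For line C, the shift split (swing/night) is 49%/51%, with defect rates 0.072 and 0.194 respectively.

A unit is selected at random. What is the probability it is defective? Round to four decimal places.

P(D|A) = 0.65·0.034 + 0.35·0.138 = 0.0221 + 0.0483 = 0.0704
P(D|B) = 0.31·0.084 + 0.69·0.135 = 0.02604 + 0.09315 = 0.11919
P(D|C) = 0.49·0.072 + 0.51·0.194 = 0.03528 + 0.09894 = 0.13422
By total probability over the outer partition,
P(D) = 0.53·0.0704 + 0.4·0.11919 + 0.07·0.13422
      = 0.037312 + 0.047676 + 0.0093954 = 0.0943834

0.0944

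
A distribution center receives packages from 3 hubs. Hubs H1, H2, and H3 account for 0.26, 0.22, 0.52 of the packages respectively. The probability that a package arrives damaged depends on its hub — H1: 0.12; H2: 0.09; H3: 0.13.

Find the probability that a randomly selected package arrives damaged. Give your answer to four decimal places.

P(D) = P(D|H1)·P(H1) + P(D|H2)·P(H2) + P(D|H3)·P(H3)
      = 0.12·0.26 + 0.09·0.22 + 0.13·0.52
      = 0.0312 + 0.0198 + 0.0676 = 0.1186

0.1186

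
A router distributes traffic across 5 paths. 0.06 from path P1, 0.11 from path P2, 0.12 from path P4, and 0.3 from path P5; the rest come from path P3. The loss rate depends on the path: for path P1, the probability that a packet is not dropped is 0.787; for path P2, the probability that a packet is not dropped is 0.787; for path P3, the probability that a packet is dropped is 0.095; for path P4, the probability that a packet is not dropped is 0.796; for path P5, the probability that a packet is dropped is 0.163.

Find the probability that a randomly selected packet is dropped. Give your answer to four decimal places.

P(P3) = 1 − (0.06 + 0.11 + 0.12 + 0.3) = 0.41.
P(L|P1) = 1 − 0.787 = 0.213.
P(L|P2) = 1 − 0.787 = 0.213.
P(L|P4) = 1 − 0.796 = 0.204.
P(L) = P(L|P1)·P(P1) + P(L|P2)·P(P2) + P(L|P3)·P(P3) + P(L|P4)·P(P4) + P(L|P5)·P(P5)
      = 0.213·0.06 + 0.213·0.11 + 0.095·0.41 + 0.204·0.12 + 0.163·0.3
      = 0.01278 + 0.02343 + 0.03895 + 0.02448 + 0.0489 = 0.14854

0.1485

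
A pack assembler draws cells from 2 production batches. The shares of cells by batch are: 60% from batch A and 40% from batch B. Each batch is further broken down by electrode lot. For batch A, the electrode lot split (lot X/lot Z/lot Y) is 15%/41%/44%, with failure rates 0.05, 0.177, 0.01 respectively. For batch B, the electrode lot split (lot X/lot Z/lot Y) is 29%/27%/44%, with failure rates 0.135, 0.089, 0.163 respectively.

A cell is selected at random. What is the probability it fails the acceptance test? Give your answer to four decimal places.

P(F|A) = 0.15·0.05 + 0.41·0.177 + 0.44·0.01 = 0.0075 + 0.07257 + 0.0044 = 0.08447
P(F|B) = 0.29·0.135 + 0.27·0.089 + 0.44·0.163 = 0.03915 + 0.02403 + 0.07172 = 0.1349
Then overall,
P(F) = 0.6·0.08447 + 0.4·0.1349
      = 0.050682 + 0.05396 = 0.104642

0.1046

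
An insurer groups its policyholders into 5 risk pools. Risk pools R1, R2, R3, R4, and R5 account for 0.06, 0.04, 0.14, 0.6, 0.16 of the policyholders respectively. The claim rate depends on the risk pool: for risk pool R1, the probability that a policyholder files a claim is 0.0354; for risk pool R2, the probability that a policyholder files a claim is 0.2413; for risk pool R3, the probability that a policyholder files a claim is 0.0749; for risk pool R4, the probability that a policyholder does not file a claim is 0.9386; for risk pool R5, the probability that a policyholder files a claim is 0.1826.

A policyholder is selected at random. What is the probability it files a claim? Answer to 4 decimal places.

0.0883

P(C|R4) = 1 − 0.9386 = 0.0614.
P(C) = P(C|R1)·P(R1) + P(C|R2)·P(R2) + P(C|R3)·P(R3) + P(C|R4)·P(R4) + P(C|R5)·P(R5)
      = 0.0354·0.06 + 0.2413·0.04 + 0.0749·0.14 + 0.0614·0.6 + 0.1826·0.16
      = 0.002124 + 0.009652 + 0.010486 + 0.03684 + 0.029216 = 0.088318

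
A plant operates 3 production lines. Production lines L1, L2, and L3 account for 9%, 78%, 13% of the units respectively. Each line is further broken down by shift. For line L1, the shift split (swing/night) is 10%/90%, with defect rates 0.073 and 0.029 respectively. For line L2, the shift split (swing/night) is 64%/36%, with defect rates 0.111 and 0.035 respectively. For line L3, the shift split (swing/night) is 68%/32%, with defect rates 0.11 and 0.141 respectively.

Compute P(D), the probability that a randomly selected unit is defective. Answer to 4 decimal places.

P(D) ≈ 0.0838

P(D|L1) = 0.1·0.073 + 0.9·0.029 = 0.0073 + 0.0261 = 0.0334
P(D|L2) = 0.64·0.111 + 0.36·0.035 = 0.07104 + 0.0126 = 0.08364
P(D|L3) = 0.68·0.11 + 0.32·0.141 = 0.0748 + 0.04512 = 0.11992
By total probability over the outer partition,
P(D) = 0.09·0.0334 + 0.78·0.08364 + 0.13·0.11992
      = 0.003006 + 0.0652392 + 0.0155896 = 0.0838348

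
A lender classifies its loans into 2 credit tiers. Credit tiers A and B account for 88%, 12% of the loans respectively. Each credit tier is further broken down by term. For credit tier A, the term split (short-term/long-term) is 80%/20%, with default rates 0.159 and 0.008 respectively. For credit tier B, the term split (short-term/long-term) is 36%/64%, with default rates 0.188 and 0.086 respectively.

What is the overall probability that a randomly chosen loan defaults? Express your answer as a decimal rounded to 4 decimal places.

P(D|A) = 0.8·0.159 + 0.2·0.008 = 0.1272 + 0.0016 = 0.1288
P(D|B) = 0.36·0.188 + 0.64·0.086 = 0.06768 + 0.05504 = 0.12272
By total probability over the outer partition,
P(D) = 0.88·0.1288 + 0.12·0.12272
      = 0.113344 + 0.0147264 = 0.1280704

0.1281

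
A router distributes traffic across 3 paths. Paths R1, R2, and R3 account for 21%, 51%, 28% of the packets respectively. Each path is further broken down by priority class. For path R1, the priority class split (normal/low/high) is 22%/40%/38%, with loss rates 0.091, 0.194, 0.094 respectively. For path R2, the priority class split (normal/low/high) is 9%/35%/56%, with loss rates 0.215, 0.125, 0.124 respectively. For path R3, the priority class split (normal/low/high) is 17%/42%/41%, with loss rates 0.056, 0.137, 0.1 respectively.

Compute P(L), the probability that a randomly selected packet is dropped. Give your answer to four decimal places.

0.1259

P(L|R1) = 0.22·0.091 + 0.4·0.194 + 0.38·0.094 = 0.02002 + 0.0776 + 0.03572 = 0.13334
P(L|R2) = 0.09·0.215 + 0.35·0.125 + 0.56·0.124 = 0.01935 + 0.04375 + 0.06944 = 0.13254
P(L|R3) = 0.17·0.056 + 0.42·0.137 + 0.41·0.1 = 0.00952 + 0.05754 + 0.041 = 0.10806
Then overall,
P(L) = 0.21·0.13334 + 0.51·0.13254 + 0.28·0.10806
      = 0.0280014 + 0.0675954 + 0.0302568 = 0.1258536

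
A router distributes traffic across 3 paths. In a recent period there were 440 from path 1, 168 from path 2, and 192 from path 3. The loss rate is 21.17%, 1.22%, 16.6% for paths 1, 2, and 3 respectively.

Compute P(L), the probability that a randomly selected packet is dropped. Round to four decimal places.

P(L) ≈ 0.1588

Total: 440 + 168 + 192 = 800.
P(1) = 440/800 = 0.55. P(2) = 168/800 = 0.21. P(3) = 192/800 = 0.24.
P(L) = P(L|1)·P(1) + P(L|2)·P(2) + P(L|3)·P(3)
      = 0.2117·0.55 + 0.0122·0.21 + 0.166·0.24
      = 0.116435 + 0.002562 + 0.03984 = 0.158837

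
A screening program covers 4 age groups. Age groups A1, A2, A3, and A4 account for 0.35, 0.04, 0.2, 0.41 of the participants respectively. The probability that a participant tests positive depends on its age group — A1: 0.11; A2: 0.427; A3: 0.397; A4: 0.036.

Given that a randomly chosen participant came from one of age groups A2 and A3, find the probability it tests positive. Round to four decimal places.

Let S = {A2, A3}.
P(S) = 0.04 + 0.2 = 0.24.
P(T ∩ S) = 0.427·0.04 + 0.397·0.2 = 0.01708 + 0.0794 = 0.09648.
P(T | S) = 0.09648 / 0.24 = 0.402000…

P(T|S) ≈ 0.4020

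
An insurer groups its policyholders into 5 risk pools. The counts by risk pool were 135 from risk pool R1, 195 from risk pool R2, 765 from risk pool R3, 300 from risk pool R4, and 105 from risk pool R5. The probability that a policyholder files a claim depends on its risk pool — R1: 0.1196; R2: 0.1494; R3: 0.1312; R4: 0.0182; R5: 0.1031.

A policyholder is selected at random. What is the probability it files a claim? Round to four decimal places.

Total: 135 + 195 + 765 + 300 + 105 = 1500.
P(R1) = 135/1500 = 0.09. P(R2) = 195/1500 = 0.13. P(R3) = 765/1500 = 0.51. P(R4) = 300/1500 = 0.2. P(R5) = 105/1500 = 0.07.
Using total probability over the partition,
P(C) = P(C|R1)·P(R1) + P(C|R2)·P(R2) + P(C|R3)·P(R3) + P(C|R4)·P(R4) + P(C|R5)·P(R5)
      = 0.1196·0.09 + 0.1494·0.13 + 0.1312·0.51 + 0.0182·0.2 + 0.1031·0.07
      = 0.010764 + 0.019422 + 0.066912 + 0.00364 + 0.007217 = 0.107955

0.1080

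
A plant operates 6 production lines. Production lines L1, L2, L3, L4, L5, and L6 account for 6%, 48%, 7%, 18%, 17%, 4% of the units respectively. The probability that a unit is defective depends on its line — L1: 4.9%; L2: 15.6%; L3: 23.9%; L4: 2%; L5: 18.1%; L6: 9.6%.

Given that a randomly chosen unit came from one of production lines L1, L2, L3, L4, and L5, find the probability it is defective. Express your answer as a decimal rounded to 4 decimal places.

Let S = {L1, L2, L3, L4, L5}.
P(S) = 0.06 + 0.48 + 0.07 + 0.18 + 0.17 = 0.96.
P(D ∩ S) = 0.049·0.06 + 0.156·0.48 + 0.239·0.07 + 0.02·0.18 + 0.181·0.17 = 0.00294 + 0.07488 + 0.01673 + 0.0036 + 0.03077 = 0.12892.
P(D | S) = 0.12892 / 0.96 = 0.134292…

0.1343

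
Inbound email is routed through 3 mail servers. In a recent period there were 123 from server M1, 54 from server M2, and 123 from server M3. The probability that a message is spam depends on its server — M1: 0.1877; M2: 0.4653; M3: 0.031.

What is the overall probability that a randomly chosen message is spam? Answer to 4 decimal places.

P(S) ≈ 0.1734

Total: 123 + 54 + 123 = 300.
P(M1) = 123/300 = 0.41. P(M2) = 54/300 = 0.18. P(M3) = 123/300 = 0.41.
P(S) = P(S|M1)·P(M1) + P(S|M2)·P(M2) + P(S|M3)·P(M3)
      = 0.1877·0.41 + 0.4653·0.18 + 0.031·0.41
      = 0.076957 + 0.083754 + 0.01271 = 0.173421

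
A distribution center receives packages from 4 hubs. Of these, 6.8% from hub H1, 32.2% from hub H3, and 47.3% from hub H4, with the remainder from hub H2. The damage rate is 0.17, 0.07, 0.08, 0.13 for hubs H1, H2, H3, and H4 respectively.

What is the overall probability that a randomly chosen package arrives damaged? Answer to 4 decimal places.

0.1084

P(H2) = 1 − (0.068 + 0.322 + 0.473) = 0.137.
P(D) = P(D|H1)·P(H1) + P(D|H2)·P(H2) + P(D|H3)·P(H3) + P(D|H4)·P(H4)
      = 0.17·0.068 + 0.07·0.137 + 0.08·0.322 + 0.13·0.473
      = 0.01156 + 0.00959 + 0.02576 + 0.06149 = 0.1084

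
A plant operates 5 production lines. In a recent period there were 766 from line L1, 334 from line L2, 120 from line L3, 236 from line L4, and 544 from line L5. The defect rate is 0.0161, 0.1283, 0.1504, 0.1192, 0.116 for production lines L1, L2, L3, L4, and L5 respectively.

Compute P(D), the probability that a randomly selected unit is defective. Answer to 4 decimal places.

Total: 766 + 334 + 120 + 236 + 544 = 2000.
P(L1) = 766/2000 = 0.383. P(L2) = 334/2000 = 0.167. P(L3) = 120/2000 = 0.06. P(L4) = 236/2000 = 0.118. P(L5) = 544/2000 = 0.272.
P(D) = P(D|L1)·P(L1) + P(D|L2)·P(L2) + P(D|L3)·P(L3) + P(D|L4)·P(L4) + P(D|L5)·P(L5)
      = 0.0161·0.383 + 0.1283·0.167 + 0.1504·0.06 + 0.1192·0.118 + 0.116·0.272
      = 0.0061663 + 0.0214261 + 0.009024 + 0.0140656 + 0.031552 = 0.082234

P(D) ≈ 0.0822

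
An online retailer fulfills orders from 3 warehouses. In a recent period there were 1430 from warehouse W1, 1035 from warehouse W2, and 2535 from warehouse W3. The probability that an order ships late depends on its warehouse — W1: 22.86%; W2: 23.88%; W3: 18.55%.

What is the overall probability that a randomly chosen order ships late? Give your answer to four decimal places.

Total: 1430 + 1035 + 2535 = 5000.
P(W1) = 1430/5000 = 0.286. P(W2) = 1035/5000 = 0.207. P(W3) = 2535/5000 = 0.507.
Summing over the partition,
P(L) = P(L|W1)·P(W1) + P(L|W2)·P(W2) + P(L|W3)·P(W3)
      = 0.2286·0.286 + 0.2388·0.207 + 0.1855·0.507
      = 0.0653796 + 0.0494316 + 0.0940485 = 0.2088597

P(L) ≈ 0.2089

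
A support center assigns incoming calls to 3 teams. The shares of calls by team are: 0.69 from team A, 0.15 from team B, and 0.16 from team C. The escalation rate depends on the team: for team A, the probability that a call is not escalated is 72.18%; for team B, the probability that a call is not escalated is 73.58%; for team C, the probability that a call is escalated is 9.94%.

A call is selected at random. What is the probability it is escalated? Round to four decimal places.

P(E|A) = 1 − 0.7218 = 0.2782.
P(E|B) = 1 − 0.7358 = 0.2642.
P(E) = P(E|A)·P(A) + P(E|B)·P(B) + P(E|C)·P(C)
      = 0.2782·0.69 + 0.2642·0.15 + 0.0994·0.16
      = 0.191958 + 0.03963 + 0.015904 = 0.247492

P(E) ≈ 0.2475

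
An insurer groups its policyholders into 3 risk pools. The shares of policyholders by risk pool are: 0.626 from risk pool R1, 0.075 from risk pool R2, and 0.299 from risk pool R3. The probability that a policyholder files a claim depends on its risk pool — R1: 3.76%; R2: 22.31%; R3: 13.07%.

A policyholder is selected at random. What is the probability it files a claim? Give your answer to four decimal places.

P(C) = P(C|R1)·P(R1) + P(C|R2)·P(R2) + P(C|R3)·P(R3)
      = 0.0376·0.626 + 0.2231·0.075 + 0.1307·0.299
      = 0.0235376 + 0.0167325 + 0.0390793 = 0.0793494

P(C) ≈ 0.0793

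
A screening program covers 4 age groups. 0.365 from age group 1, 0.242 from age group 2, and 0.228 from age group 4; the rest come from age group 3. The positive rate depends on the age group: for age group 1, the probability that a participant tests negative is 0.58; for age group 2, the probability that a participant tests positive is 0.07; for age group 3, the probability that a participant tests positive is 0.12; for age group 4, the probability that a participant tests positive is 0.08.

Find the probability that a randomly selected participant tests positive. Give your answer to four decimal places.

0.2083

P(3) = 1 − (0.365 + 0.242 + 0.228) = 0.165.
P(T|1) = 1 − 0.58 = 0.42.
By the law of total probability,
P(T) = P(T|1)·P(1) + P(T|2)·P(2) + P(T|3)·P(3) + P(T|4)·P(4)
      = 0.42·0.365 + 0.07·0.242 + 0.12·0.165 + 0.08·0.228
      = 0.1533 + 0.01694 + 0.0198 + 0.01824 = 0.20828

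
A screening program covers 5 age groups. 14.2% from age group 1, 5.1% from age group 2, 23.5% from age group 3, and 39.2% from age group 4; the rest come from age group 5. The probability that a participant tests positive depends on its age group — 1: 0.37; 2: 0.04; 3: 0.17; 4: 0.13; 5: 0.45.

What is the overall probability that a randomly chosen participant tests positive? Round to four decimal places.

0.2265

P(5) = 1 − (0.142 + 0.051 + 0.235 + 0.392) = 0.18.
By the law of total probability,
P(T) = P(T|1)·P(1) + P(T|2)·P(2) + P(T|3)·P(3) + P(T|4)·P(4) + P(T|5)·P(5)
      = 0.37·0.142 + 0.04·0.051 + 0.17·0.235 + 0.13·0.392 + 0.45·0.18
      = 0.05254 + 0.00204 + 0.03995 + 0.05096 + 0.081 = 0.22649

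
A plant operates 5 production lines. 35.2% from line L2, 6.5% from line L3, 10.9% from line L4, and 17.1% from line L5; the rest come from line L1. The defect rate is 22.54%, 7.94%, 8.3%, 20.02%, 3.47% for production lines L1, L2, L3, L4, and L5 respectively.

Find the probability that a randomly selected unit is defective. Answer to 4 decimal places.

P(L1) = 1 − (0.352 + 0.065 + 0.109 + 0.171) = 0.303.
P(D) = P(D|L1)·P(L1) + P(D|L2)·P(L2) + P(D|L3)·P(L3) + P(D|L4)·P(L4) + P(D|L5)·P(L5)
      = 0.2254·0.303 + 0.0794·0.352 + 0.083·0.065 + 0.2002·0.109 + 0.0347·0.171
      = 0.0682962 + 0.0279488 + 0.005395 + 0.0218218 + 0.0059337 = 0.1293955

0.1294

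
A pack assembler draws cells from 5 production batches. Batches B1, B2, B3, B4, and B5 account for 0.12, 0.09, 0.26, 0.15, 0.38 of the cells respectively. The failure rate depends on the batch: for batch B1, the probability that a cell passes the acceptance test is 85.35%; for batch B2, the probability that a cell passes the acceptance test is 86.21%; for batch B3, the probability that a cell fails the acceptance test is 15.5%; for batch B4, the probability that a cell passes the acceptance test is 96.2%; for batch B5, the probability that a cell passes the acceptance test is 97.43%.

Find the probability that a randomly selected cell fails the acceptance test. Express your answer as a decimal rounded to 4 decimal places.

0.0858

P(F|B1) = 1 − 0.8535 = 0.1465.
P(F|B2) = 1 − 0.8621 = 0.1379.
P(F|B4) = 1 − 0.962 = 0.038.
P(F|B5) = 1 − 0.9743 = 0.0257.
P(F) = P(F|B1)·P(B1) + P(F|B2)·P(B2) + P(F|B3)·P(B3) + P(F|B4)·P(B4) + P(F|B5)·P(B5)
      = 0.1465·0.12 + 0.1379·0.09 + 0.155·0.26 + 0.038·0.15 + 0.0257·0.38
      = 0.01758 + 0.012411 + 0.0403 + 0.0057 + 0.009766 = 0.085757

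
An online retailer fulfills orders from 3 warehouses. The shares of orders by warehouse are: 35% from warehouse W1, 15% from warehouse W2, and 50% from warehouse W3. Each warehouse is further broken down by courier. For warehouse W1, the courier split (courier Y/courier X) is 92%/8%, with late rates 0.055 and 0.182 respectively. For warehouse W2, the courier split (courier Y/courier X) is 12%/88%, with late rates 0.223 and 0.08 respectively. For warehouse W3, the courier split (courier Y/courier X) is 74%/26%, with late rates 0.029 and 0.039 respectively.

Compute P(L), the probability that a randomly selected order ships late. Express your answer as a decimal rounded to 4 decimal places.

P(L) ≈ 0.0532

P(L|W1) = 0.92·0.055 + 0.08·0.182 = 0.0506 + 0.01456 = 0.06516
P(L|W2) = 0.12·0.223 + 0.88·0.08 = 0.02676 + 0.0704 = 0.09716
P(L|W3) = 0.74·0.029 + 0.26·0.039 = 0.02146 + 0.01014 = 0.0316
Then overall,
P(L) = 0.35·0.06516 + 0.15·0.09716 + 0.5·0.0316
      = 0.022806 + 0.014574 + 0.0158 = 0.05318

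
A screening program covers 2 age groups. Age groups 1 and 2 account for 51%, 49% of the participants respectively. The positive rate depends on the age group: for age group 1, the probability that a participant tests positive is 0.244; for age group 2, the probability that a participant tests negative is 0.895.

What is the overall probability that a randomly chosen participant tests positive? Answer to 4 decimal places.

0.1759

P(T|2) = 1 − 0.895 = 0.105.
By the law of total probability,
P(T) = P(T|1)·P(1) + P(T|2)·P(2)
      = 0.244·0.51 + 0.105·0.49
      = 0.12444 + 0.05145 = 0.17589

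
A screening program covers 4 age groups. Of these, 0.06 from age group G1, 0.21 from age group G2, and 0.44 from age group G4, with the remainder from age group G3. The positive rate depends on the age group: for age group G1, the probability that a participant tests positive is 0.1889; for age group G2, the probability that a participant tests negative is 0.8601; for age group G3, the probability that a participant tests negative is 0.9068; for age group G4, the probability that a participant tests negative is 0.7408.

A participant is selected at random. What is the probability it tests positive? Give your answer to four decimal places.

P(G3) = 1 − (0.06 + 0.21 + 0.44) = 0.29.
P(T|G2) = 1 − 0.8601 = 0.1399.
P(T|G3) = 1 − 0.9068 = 0.0932.
P(T|G4) = 1 − 0.7408 = 0.2592.
P(T) = P(T|G1)·P(G1) + P(T|G2)·P(G2) + P(T|G3)·P(G3) + P(T|G4)·P(G4)
      = 0.1889·0.06 + 0.1399·0.21 + 0.0932·0.29 + 0.2592·0.44
      = 0.011334 + 0.029379 + 0.027028 + 0.114048 = 0.181789

P(T) ≈ 0.1818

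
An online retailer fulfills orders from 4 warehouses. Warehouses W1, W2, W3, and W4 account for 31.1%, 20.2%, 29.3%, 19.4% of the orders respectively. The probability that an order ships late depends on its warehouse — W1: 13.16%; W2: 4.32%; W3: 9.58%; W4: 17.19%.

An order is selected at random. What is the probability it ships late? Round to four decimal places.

P(L) ≈ 0.1111

P(L) = P(L|W1)·P(W1) + P(L|W2)·P(W2) + P(L|W3)·P(W3) + P(L|W4)·P(W4)
      = 0.1316·0.311 + 0.0432·0.202 + 0.0958·0.293 + 0.1719·0.194
      = 0.0409276 + 0.0087264 + 0.0280694 + 0.0333486 = 0.111072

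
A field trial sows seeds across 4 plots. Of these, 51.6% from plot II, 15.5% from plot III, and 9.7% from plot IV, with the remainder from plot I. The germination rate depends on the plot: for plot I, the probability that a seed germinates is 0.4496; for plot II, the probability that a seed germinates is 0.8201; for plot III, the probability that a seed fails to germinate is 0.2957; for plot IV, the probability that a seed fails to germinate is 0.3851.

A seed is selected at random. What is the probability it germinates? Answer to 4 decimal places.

P(I) = 1 − (0.516 + 0.155 + 0.097) = 0.232.
P(G|III) = 1 − 0.2957 = 0.7043.
P(G|IV) = 1 − 0.3851 = 0.6149.
P(G) = P(G|I)·P(I) + P(G|II)·P(II) + P(G|III)·P(III) + P(G|IV)·P(IV)
      = 0.4496·0.232 + 0.8201·0.516 + 0.7043·0.155 + 0.6149·0.097
      = 0.1043072 + 0.4231716 + 0.1091665 + 0.0596453 = 0.6962906

0.6963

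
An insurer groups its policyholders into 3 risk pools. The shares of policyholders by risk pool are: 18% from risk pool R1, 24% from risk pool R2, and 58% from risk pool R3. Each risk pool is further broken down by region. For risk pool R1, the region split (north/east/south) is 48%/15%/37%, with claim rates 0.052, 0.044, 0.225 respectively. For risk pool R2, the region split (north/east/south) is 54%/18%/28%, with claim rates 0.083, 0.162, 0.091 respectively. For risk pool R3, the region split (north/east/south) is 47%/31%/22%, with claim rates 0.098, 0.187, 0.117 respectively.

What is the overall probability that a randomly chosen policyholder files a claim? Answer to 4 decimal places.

P(C|R1) = 0.48·0.052 + 0.15·0.044 + 0.37·0.225 = 0.02496 + 0.0066 + 0.08325 = 0.11481
P(C|R2) = 0.54·0.083 + 0.18·0.162 + 0.28·0.091 = 0.04482 + 0.02916 + 0.02548 = 0.09946
P(C|R3) = 0.47·0.098 + 0.31·0.187 + 0.22·0.117 = 0.04606 + 0.05797 + 0.02574 = 0.12977
By total probability over the outer partition,
P(C) = 0.18·0.11481 + 0.24·0.09946 + 0.58·0.12977
      = 0.0206658 + 0.0238704 + 0.0752666 = 0.1198028

0.1198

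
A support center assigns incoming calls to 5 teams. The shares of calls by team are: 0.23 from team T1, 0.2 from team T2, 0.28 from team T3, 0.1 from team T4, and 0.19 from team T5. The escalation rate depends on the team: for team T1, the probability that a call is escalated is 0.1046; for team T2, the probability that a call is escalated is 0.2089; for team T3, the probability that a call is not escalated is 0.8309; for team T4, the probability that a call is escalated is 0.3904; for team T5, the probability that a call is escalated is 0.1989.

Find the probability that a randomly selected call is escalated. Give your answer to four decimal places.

P(E|T3) = 1 − 0.8309 = 0.1691.
By the law of total probability,
P(E) = P(E|T1)·P(T1) + P(E|T2)·P(T2) + P(E|T3)·P(T3) + P(E|T4)·P(T4) + P(E|T5)·P(T5)
      = 0.1046·0.23 + 0.2089·0.2 + 0.1691·0.28 + 0.3904·0.1 + 0.1989·0.19
      = 0.024058 + 0.04178 + 0.047348 + 0.03904 + 0.037791 = 0.190017

0.1900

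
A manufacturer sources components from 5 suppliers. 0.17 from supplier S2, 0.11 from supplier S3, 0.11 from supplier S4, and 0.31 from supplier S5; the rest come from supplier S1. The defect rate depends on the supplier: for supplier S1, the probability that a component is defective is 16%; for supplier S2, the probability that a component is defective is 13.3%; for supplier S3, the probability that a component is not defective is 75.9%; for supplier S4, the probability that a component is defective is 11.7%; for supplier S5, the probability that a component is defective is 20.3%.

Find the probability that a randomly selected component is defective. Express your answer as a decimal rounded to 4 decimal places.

P(D) ≈ 0.1729

P(S1) = 1 − (0.17 + 0.11 + 0.11 + 0.31) = 0.3.
P(D|S3) = 1 − 0.759 = 0.241.
P(D) = P(D|S1)·P(S1) + P(D|S2)·P(S2) + P(D|S3)·P(S3) + P(D|S4)·P(S4) + P(D|S5)·P(S5)
      = 0.16·0.3 + 0.133·0.17 + 0.241·0.11 + 0.117·0.11 + 0.203·0.31
      = 0.048 + 0.02261 + 0.02651 + 0.01287 + 0.06293 = 0.17292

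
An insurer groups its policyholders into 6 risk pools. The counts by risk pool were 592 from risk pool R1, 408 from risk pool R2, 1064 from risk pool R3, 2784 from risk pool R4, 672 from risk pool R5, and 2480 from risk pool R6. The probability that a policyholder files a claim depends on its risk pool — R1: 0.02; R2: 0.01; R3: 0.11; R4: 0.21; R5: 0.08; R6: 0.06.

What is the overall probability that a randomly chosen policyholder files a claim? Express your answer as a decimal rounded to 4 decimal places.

0.1150

Total: 592 + 408 + 1064 + 2784 + 672 + 2480 = 8000.
P(R1) = 592/8000 = 0.074. P(R2) = 408/8000 = 0.051. P(R3) = 1064/8000 = 0.133. P(R4) = 2784/8000 = 0.348. P(R5) = 672/8000 = 0.084. P(R6) = 2480/8000 = 0.31.
Using total probability over the partition,
P(C) = P(C|R1)·P(R1) + P(C|R2)·P(R2) + P(C|R3)·P(R3) + P(C|R4)·P(R4) + P(C|R5)·P(R5) + P(C|R6)·P(R6)
      = 0.02·0.074 + 0.01·0.051 + 0.11·0.133 + 0.21·0.348 + 0.08·0.084 + 0.06·0.31
      = 0.00148 + 0.00051 + 0.01463 + 0.07308 + 0.00672 + 0.0186 = 0.11502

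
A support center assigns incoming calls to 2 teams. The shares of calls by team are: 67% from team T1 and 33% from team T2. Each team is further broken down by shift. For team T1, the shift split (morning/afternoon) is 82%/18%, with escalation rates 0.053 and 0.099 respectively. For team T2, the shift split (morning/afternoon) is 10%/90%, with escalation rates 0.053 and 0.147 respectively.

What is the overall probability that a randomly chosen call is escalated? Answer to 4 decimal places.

0.0865

P(E|T1) = 0.82·0.053 + 0.18·0.099 = 0.04346 + 0.01782 = 0.06128
P(E|T2) = 0.1·0.053 + 0.9·0.147 = 0.0053 + 0.1323 = 0.1376
Then overall,
P(E) = 0.67·0.06128 + 0.33·0.1376
      = 0.0410576 + 0.045408 = 0.0864656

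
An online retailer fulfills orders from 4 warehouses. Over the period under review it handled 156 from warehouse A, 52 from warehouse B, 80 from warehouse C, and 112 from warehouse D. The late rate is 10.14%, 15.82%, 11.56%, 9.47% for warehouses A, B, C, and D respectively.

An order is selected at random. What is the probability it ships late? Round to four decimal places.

Total: 156 + 52 + 80 + 112 = 400.
P(A) = 156/400 = 0.39. P(B) = 52/400 = 0.13. P(C) = 80/400 = 0.2. P(D) = 112/400 = 0.28.
By the law of total probability,
P(L) = P(L|A)·P(A) + P(L|B)·P(B) + P(L|C)·P(C) + P(L|D)·P(D)
      = 0.1014·0.39 + 0.1582·0.13 + 0.1156·0.2 + 0.0947·0.28
      = 0.039546 + 0.020566 + 0.02312 + 0.026516 = 0.109748

P(L) ≈ 0.1097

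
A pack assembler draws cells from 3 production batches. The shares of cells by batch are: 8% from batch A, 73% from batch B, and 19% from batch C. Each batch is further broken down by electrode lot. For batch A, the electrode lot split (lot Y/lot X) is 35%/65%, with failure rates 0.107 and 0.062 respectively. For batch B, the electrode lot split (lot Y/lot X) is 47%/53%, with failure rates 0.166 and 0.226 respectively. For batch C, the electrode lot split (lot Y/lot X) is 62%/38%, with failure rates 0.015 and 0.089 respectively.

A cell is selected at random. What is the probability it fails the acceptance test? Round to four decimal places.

P(F|A) = 0.35·0.107 + 0.65·0.062 = 0.03745 + 0.0403 = 0.07775
P(F|B) = 0.47·0.166 + 0.53·0.226 = 0.07802 + 0.11978 = 0.1978
P(F|C) = 0.62·0.015 + 0.38·0.089 = 0.0093 + 0.03382 = 0.04312
By total probability over the outer partition,
P(F) = 0.08·0.07775 + 0.73·0.1978 + 0.19·0.04312
      = 0.00622 + 0.144394 + 0.0081928 = 0.1588068

P(F) ≈ 0.1588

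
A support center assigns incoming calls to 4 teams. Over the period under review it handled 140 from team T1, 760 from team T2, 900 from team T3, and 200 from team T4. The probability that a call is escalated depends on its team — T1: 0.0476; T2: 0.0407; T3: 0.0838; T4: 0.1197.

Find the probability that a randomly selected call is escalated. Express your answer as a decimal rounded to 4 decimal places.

0.0685

Total: 140 + 760 + 900 + 200 = 2000.
P(T1) = 140/2000 = 0.07. P(T2) = 760/2000 = 0.38. P(T3) = 900/2000 = 0.45. P(T4) = 200/2000 = 0.1.
Using total probability over the partition,
P(E) = P(E|T1)·P(T1) + P(E|T2)·P(T2) + P(E|T3)·P(T3) + P(E|T4)·P(T4)
      = 0.0476·0.07 + 0.0407·0.38 + 0.0838·0.45 + 0.1197·0.1
      = 0.003332 + 0.015466 + 0.03771 + 0.01197 = 0.068478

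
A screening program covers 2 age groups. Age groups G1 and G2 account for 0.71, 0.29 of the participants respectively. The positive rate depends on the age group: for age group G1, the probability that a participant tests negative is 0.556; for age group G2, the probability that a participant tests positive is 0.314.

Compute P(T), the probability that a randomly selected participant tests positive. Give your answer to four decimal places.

0.4063

P(T|G1) = 1 − 0.556 = 0.444.
Summing over the partition,
P(T) = P(T|G1)·P(G1) + P(T|G2)·P(G2)
      = 0.444·0.71 + 0.314·0.29
      = 0.31524 + 0.09106 = 0.4063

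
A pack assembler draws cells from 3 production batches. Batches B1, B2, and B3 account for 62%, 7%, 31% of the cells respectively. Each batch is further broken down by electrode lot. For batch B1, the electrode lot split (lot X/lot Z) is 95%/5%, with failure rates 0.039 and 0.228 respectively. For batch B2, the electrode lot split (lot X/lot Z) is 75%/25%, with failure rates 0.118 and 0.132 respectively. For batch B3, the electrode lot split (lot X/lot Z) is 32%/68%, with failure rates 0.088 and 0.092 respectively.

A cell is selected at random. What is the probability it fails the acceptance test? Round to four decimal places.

P(F|B1) = 0.95·0.039 + 0.05·0.228 = 0.03705 + 0.0114 = 0.04845
P(F|B2) = 0.75·0.118 + 0.25·0.132 = 0.0885 + 0.033 = 0.1215
P(F|B3) = 0.32·0.088 + 0.68·0.092 = 0.02816 + 0.06256 = 0.09072
Then overall,
P(F) = 0.62·0.04845 + 0.07·0.1215 + 0.31·0.09072
      = 0.030039 + 0.008505 + 0.0281232 = 0.0666672

0.0667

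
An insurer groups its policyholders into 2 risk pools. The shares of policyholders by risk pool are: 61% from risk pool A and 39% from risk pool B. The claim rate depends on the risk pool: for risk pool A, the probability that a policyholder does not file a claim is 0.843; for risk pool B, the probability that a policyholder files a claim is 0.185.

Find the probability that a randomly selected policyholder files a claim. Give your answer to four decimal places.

P(C|A) = 1 − 0.843 = 0.157.
P(C) = P(C|A)·P(A) + P(C|B)·P(B)
      = 0.157·0.61 + 0.185·0.39
      = 0.09577 + 0.07215 = 0.16792

0.1679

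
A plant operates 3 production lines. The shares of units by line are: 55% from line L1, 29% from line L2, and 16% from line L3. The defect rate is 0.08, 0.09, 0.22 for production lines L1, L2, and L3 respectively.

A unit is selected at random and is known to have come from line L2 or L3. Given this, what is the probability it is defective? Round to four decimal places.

P(D|S) ≈ 0.1362

Let S = {L2, L3}.
P(S) = 0.29 + 0.16 = 0.45.
P(D ∩ S) = 0.09·0.29 + 0.22·0.16 = 0.0261 + 0.0352 = 0.0613.
P(D | S) = 0.0613 / 0.45 = 0.136222…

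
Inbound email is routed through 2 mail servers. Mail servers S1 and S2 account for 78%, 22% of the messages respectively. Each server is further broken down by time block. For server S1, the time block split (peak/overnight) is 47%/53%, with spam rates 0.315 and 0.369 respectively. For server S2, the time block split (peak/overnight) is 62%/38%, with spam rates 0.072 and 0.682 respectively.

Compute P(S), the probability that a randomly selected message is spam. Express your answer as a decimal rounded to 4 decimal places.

0.3349

P(S|S1) = 0.47·0.315 + 0.53·0.369 = 0.14805 + 0.19557 = 0.34362
P(S|S2) = 0.62·0.072 + 0.38·0.682 = 0.04464 + 0.25916 = 0.3038
Then overall,
P(S) = 0.78·0.34362 + 0.22·0.3038
      = 0.2680236 + 0.066836 = 0.3348596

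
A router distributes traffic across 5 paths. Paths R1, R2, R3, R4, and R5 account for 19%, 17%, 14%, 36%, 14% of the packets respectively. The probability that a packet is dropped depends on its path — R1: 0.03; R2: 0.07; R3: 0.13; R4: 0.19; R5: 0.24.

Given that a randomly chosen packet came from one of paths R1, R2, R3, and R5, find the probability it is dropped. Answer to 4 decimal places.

P(L|S) ≈ 0.1084

Let S = {R1, R2, R3, R5}.
P(S) = 0.19 + 0.17 + 0.14 + 0.14 = 0.64.
P(L ∩ S) = 0.03·0.19 + 0.07·0.17 + 0.13·0.14 + 0.24·0.14 = 0.0057 + 0.0119 + 0.0182 + 0.0336 = 0.0694.
P(L | S) = 0.0694 / 0.64 = 0.108438…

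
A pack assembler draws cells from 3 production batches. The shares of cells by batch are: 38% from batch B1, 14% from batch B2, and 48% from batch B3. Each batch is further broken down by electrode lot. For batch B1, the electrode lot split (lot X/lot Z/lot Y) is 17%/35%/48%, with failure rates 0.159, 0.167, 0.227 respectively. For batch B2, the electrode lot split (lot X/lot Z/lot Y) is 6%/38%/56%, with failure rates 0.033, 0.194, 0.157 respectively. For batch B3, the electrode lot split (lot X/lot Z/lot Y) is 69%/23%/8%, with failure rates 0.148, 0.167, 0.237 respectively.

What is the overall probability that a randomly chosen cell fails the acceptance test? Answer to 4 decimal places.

P(F|B1) = 0.17·0.159 + 0.35·0.167 + 0.48·0.227 = 0.02703 + 0.05845 + 0.10896 = 0.19444
P(F|B2) = 0.06·0.033 + 0.38·0.194 + 0.56·0.157 = 0.00198 + 0.07372 + 0.08792 = 0.16362
P(F|B3) = 0.69·0.148 + 0.23·0.167 + 0.08·0.237 = 0.10212 + 0.03841 + 0.01896 = 0.15949
Then overall,
P(F) = 0.38·0.19444 + 0.14·0.16362 + 0.48·0.15949
      = 0.0738872 + 0.0229068 + 0.0765552 = 0.1733492

0.1733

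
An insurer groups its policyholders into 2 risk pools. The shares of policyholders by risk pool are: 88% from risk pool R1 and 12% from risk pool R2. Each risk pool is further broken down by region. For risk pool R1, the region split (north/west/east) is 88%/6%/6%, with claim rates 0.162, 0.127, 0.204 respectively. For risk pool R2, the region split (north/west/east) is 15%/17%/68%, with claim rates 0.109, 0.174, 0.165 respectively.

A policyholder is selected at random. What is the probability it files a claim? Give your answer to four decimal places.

0.1619

P(C|R1) = 0.88·0.162 + 0.06·0.127 + 0.06·0.204 = 0.14256 + 0.00762 + 0.01224 = 0.16242
P(C|R2) = 0.15·0.109 + 0.17·0.174 + 0.68·0.165 = 0.01635 + 0.02958 + 0.1122 = 0.15813
Then overall,
P(C) = 0.88·0.16242 + 0.12·0.15813
      = 0.1429296 + 0.0189756 = 0.1619052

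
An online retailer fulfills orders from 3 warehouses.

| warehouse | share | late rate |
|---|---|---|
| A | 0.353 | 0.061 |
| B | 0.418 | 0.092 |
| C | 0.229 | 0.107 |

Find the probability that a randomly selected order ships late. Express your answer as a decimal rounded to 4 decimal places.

P(L) ≈ 0.0845

P(L) = P(L|A)·P(A) + P(L|B)·P(B) + P(L|C)·P(C)
      = 0.061·0.353 + 0.092·0.418 + 0.107·0.229
      = 0.021533 + 0.038456 + 0.024503 = 0.084492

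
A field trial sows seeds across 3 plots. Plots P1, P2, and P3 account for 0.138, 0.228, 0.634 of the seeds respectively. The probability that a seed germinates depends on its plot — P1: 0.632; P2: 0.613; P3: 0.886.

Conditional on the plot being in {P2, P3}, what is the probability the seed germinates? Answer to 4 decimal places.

P(G|S) ≈ 0.8138

Let S = {P2, P3}.
P(S) = 0.228 + 0.634 = 0.862.
P(G ∩ S) = 0.613·0.228 + 0.886·0.634 = 0.139764 + 0.561724 = 0.701488.
P(G | S) = 0.701488 / 0.862 = 0.813791…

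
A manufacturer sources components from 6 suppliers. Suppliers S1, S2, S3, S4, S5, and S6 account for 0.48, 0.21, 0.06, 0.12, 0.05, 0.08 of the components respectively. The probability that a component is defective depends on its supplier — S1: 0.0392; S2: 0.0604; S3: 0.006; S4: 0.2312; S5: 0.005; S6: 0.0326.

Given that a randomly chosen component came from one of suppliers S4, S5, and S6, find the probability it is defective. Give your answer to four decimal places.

0.1224

Let S = {S4, S5, S6}.
P(S) = 0.12 + 0.05 + 0.08 = 0.25.
P(D ∩ S) = 0.2312·0.12 + 0.005·0.05 + 0.0326·0.08 = 0.027744 + 0.00025 + 0.002608 = 0.030602.
P(D | S) = 0.030602 / 0.25 = 0.122408…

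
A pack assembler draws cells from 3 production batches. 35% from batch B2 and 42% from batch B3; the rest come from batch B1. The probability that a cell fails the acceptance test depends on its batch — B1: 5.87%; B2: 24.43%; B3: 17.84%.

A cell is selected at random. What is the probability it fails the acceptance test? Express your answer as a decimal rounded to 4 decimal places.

P(F) ≈ 0.1739

P(B1) = 1 − (0.35 + 0.42) = 0.23.
P(F) = P(F|B1)·P(B1) + P(F|B2)·P(B2) + P(F|B3)·P(B3)
      = 0.0587·0.23 + 0.2443·0.35 + 0.1784·0.42
      = 0.013501 + 0.085505 + 0.074928 = 0.173934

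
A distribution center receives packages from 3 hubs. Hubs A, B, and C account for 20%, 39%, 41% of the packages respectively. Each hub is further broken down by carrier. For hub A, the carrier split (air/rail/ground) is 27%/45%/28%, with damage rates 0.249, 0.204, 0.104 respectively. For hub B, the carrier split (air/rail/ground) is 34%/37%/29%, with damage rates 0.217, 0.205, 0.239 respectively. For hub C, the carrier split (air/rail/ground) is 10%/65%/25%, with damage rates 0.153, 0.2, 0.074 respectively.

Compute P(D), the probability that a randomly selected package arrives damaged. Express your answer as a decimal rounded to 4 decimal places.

0.1902

P(D|A) = 0.27·0.249 + 0.45·0.204 + 0.28·0.104 = 0.06723 + 0.0918 + 0.02912 = 0.18815
P(D|B) = 0.34·0.217 + 0.37·0.205 + 0.29·0.239 = 0.07378 + 0.07585 + 0.06931 = 0.21894
P(D|C) = 0.1·0.153 + 0.65·0.2 + 0.25·0.074 = 0.0153 + 0.13 + 0.0185 = 0.1638
By total probability over the outer partition,
P(D) = 0.2·0.18815 + 0.39·0.21894 + 0.41·0.1638
      = 0.03763 + 0.0853866 + 0.067158 = 0.1901746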